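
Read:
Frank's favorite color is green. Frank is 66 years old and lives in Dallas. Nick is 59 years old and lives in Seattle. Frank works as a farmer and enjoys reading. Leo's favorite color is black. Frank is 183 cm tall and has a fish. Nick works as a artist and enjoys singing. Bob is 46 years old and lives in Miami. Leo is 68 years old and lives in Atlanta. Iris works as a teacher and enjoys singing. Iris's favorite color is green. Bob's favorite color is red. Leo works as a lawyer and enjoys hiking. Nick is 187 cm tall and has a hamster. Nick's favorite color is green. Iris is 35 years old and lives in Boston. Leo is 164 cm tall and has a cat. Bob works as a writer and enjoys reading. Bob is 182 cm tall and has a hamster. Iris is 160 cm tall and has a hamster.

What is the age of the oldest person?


Oldest: Leo at 68

68


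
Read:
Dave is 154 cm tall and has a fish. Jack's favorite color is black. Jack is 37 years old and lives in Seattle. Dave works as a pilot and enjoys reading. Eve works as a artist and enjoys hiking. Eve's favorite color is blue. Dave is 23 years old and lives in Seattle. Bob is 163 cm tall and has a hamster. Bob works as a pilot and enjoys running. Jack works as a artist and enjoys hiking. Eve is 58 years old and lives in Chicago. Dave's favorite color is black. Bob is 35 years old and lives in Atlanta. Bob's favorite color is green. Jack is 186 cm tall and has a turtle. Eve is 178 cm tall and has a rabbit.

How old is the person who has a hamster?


Person with hamster is Bob, age 35

35


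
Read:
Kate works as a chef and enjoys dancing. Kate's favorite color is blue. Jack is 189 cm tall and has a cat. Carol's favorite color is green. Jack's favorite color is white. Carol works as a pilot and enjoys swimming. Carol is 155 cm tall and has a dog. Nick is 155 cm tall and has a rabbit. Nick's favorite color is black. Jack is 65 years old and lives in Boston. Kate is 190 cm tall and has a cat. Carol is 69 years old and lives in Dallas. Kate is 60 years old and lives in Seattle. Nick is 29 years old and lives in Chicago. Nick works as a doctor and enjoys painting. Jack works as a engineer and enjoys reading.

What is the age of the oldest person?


Oldest: Carol at 69

69


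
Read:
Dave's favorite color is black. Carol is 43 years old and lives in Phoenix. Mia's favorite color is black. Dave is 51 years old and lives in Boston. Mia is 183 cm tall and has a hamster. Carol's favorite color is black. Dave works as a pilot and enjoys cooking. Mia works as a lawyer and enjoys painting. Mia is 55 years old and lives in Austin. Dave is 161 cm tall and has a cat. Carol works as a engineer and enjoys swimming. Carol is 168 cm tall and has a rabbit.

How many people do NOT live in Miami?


Not in Miami: 3

3


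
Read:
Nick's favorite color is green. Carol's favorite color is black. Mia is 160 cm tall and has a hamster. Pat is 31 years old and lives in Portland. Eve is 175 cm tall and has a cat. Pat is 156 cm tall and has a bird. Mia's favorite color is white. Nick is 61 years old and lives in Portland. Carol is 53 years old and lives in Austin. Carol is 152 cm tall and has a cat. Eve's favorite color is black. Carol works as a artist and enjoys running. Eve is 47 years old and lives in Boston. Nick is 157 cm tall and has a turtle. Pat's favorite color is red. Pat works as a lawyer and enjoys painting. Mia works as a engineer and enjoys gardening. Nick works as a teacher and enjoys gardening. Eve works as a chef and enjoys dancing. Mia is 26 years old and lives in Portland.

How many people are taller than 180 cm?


Taller than 180: 0

0


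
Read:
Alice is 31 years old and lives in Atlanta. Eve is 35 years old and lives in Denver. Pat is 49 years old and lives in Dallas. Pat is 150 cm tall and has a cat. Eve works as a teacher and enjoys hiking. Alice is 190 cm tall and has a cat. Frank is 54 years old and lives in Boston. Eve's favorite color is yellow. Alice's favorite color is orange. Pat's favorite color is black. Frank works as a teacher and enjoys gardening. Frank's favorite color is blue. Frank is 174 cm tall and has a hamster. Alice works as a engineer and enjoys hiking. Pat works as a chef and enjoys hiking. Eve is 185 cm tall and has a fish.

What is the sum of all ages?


49+35+54+31 = 169

169


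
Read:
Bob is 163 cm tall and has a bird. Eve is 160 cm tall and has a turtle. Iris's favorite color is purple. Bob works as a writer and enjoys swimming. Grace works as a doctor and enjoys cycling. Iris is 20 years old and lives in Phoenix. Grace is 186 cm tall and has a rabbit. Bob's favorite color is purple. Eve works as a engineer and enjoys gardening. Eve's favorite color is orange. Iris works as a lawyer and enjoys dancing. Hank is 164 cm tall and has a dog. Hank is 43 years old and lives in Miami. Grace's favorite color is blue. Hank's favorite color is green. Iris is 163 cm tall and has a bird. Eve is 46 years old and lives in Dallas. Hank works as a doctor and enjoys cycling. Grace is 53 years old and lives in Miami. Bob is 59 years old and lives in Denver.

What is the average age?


Sum=221, n=5, avg=44.2

44.2


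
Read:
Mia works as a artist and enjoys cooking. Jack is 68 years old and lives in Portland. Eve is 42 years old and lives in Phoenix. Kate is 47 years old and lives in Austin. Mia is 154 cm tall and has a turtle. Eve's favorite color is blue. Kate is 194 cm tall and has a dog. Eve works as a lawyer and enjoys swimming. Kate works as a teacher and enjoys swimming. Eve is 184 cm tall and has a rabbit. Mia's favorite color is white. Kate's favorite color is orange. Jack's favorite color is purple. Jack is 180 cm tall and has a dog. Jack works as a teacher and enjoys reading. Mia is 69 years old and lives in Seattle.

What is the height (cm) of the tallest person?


Tallest: Kate at 194 cm

194


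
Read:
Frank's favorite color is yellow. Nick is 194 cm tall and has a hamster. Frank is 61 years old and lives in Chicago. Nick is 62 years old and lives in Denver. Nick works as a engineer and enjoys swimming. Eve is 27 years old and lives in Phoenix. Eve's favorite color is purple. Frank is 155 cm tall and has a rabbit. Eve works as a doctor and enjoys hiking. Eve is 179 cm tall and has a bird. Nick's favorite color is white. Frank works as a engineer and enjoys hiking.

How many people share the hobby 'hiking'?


Count: 2

2


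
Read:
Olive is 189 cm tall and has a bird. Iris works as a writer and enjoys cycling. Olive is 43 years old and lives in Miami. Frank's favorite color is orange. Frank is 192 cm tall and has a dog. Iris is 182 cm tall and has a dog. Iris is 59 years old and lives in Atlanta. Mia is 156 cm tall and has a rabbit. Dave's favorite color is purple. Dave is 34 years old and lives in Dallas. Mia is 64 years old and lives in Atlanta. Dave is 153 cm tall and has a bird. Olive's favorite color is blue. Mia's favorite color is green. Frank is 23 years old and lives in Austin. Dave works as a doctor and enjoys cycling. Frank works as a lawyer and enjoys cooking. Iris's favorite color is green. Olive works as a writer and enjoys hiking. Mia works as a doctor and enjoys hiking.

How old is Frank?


Frank is 23 years old

23


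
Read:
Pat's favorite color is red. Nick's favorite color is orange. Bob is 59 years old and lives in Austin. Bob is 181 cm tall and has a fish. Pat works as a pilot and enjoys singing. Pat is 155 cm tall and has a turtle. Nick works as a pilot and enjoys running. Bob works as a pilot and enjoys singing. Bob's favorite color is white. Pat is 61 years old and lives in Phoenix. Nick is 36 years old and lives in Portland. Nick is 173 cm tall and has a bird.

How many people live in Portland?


Count in Portland: 1

1


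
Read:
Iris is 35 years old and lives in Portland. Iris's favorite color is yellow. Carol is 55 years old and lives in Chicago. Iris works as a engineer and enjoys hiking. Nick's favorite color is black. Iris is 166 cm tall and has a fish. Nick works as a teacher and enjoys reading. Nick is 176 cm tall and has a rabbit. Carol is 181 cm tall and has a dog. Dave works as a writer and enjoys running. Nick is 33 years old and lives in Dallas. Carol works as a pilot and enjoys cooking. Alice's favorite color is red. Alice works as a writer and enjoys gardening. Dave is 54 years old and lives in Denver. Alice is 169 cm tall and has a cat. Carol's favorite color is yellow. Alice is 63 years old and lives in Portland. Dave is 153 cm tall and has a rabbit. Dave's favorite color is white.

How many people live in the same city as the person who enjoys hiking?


Person with hobby hiking is Iris, city Portland. Count = 2

2


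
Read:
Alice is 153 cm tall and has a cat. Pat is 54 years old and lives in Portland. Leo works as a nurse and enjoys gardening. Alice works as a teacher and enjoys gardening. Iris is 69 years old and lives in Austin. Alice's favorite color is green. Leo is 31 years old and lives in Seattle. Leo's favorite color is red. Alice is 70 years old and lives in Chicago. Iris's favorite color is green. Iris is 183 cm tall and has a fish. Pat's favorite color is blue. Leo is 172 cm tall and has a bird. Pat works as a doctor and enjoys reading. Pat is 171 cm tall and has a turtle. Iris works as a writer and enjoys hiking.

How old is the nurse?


The nurse is Leo, age 31

31


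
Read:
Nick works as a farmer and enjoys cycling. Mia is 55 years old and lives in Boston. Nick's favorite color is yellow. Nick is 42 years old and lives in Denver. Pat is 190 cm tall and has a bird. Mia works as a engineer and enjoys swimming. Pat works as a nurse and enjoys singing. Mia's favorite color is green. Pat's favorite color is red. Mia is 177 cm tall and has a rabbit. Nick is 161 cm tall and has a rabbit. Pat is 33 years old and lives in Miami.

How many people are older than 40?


Filter: 2

2


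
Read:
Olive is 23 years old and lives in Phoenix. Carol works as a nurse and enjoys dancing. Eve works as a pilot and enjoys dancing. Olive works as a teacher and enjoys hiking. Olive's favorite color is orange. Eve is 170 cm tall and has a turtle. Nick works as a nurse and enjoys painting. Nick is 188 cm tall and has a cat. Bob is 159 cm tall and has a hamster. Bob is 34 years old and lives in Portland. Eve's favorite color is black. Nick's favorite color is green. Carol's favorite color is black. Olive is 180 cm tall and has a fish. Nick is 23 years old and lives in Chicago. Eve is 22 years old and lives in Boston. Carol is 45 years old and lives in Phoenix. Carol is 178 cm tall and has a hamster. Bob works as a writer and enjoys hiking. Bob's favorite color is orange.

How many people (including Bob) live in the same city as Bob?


Bob lives in Portland. Count = 1

1


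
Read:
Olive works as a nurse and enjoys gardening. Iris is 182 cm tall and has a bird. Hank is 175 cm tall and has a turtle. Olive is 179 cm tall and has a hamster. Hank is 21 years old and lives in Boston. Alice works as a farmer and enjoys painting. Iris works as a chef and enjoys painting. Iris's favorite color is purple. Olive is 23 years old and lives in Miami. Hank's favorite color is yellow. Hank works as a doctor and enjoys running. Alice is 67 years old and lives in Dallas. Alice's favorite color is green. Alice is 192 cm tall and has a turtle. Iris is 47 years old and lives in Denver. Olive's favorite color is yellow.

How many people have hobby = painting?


Count: 2

2


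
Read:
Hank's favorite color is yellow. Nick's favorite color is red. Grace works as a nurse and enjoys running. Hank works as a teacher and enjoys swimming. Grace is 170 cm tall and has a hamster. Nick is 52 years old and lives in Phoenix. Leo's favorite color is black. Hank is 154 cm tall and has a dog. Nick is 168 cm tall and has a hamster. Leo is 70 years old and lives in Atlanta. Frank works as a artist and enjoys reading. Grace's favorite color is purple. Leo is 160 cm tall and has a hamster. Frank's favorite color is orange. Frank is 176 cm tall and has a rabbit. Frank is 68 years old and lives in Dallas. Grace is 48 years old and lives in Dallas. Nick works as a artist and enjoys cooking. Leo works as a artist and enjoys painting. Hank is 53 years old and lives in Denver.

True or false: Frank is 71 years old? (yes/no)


Frank is actually 68. no

no


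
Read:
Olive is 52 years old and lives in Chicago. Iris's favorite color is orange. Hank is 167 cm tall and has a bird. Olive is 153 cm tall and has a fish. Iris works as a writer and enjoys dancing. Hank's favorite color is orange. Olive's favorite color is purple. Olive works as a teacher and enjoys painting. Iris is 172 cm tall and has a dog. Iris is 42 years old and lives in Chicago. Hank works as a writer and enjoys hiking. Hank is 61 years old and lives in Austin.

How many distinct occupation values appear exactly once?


Unique occupation values: 1

1


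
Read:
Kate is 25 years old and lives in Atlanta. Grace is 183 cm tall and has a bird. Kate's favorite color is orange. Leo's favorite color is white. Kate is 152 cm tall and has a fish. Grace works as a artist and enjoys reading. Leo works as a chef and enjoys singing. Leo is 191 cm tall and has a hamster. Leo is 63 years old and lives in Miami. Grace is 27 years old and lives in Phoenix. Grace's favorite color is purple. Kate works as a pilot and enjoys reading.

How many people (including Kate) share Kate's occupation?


Kate is a pilot. Count = 1

1


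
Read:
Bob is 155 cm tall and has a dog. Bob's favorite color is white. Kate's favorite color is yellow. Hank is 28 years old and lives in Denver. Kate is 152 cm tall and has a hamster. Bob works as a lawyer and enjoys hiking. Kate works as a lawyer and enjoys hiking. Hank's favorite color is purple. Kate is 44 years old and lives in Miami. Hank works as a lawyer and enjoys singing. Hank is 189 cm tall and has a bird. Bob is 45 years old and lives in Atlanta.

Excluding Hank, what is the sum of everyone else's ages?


Sum (excluding Hank): 89

89


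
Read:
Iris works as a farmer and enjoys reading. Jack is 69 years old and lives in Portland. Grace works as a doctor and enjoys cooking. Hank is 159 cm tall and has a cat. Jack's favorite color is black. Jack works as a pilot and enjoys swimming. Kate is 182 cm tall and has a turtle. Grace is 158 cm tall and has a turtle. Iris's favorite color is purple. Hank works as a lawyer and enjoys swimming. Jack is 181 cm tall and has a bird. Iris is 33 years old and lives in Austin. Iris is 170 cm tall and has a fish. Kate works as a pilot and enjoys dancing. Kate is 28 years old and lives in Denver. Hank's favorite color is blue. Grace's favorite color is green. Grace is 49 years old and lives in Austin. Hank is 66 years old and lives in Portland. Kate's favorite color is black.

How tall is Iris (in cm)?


Iris is 170 cm tall

170


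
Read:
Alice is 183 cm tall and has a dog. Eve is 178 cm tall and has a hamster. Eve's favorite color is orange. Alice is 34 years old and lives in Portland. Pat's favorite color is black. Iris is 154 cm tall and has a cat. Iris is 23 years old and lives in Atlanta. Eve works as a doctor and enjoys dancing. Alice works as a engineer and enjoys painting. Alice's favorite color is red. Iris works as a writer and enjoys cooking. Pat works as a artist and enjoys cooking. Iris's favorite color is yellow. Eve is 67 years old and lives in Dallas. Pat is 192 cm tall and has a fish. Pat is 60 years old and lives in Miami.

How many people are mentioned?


People: Pat, Eve, Alice, Iris. Count = 4

4


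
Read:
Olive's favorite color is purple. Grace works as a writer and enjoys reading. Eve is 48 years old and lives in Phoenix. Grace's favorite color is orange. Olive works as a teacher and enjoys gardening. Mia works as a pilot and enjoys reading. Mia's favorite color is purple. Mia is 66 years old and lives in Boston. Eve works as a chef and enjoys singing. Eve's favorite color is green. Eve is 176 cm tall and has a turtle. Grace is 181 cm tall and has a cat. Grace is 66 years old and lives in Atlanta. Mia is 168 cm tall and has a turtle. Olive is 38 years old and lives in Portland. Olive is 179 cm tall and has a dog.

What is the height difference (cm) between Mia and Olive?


|168 - 179| = 11

11


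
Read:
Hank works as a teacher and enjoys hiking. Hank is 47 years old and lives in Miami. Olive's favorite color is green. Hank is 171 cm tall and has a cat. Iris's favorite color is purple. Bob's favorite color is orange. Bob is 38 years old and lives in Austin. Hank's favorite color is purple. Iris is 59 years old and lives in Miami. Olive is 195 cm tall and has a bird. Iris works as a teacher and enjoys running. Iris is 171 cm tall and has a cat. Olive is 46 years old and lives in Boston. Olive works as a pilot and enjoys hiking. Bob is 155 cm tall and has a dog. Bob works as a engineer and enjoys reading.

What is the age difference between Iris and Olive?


|59 - 46| = 13

13


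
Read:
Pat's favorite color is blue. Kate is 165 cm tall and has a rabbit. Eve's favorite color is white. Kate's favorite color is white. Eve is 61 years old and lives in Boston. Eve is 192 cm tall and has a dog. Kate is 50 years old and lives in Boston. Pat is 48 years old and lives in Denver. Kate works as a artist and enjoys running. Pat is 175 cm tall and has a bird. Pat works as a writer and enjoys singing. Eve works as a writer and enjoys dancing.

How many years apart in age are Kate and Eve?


50 vs 61, diff = 11

11


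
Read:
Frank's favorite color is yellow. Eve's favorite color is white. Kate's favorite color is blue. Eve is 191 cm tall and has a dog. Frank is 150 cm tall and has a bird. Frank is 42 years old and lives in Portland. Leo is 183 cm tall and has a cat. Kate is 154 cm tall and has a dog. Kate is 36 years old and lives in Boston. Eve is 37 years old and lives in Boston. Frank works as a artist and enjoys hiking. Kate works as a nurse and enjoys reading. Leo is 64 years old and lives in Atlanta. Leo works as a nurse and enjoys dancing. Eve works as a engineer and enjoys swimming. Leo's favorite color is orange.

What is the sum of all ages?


42+64+36+37 = 179

179


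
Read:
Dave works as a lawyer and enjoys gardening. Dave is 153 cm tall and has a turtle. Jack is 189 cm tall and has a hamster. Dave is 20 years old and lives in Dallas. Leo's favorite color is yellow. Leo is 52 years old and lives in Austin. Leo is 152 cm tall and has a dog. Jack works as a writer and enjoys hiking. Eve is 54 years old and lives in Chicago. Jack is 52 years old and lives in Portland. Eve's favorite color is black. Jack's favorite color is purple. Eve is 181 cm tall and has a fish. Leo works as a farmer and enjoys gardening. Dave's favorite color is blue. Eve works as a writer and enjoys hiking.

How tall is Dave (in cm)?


Dave is 153 cm tall

153


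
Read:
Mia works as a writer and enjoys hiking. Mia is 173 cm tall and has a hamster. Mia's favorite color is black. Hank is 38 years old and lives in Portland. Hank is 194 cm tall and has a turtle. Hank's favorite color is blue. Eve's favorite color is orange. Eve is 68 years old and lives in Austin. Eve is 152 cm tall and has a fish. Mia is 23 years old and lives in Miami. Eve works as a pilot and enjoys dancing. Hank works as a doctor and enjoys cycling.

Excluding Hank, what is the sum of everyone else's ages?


Sum (excluding Hank): 91

91


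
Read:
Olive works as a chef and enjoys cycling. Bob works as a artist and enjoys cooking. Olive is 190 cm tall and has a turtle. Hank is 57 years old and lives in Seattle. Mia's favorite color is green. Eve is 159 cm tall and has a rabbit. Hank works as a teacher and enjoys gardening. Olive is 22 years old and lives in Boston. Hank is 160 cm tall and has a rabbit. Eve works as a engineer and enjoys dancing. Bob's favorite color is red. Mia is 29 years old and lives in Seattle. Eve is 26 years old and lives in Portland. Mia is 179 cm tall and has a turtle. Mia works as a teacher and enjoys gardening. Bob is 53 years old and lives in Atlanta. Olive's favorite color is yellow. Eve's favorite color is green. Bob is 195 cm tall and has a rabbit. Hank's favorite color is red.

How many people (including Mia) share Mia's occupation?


Mia is a teacher. Count = 2

2


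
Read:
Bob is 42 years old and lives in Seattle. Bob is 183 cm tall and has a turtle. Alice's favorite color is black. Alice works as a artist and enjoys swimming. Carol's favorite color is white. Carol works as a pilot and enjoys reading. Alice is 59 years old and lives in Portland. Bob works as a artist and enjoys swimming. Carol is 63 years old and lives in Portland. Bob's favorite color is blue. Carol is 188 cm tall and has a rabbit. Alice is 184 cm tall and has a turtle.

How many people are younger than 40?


Filter: 0

0


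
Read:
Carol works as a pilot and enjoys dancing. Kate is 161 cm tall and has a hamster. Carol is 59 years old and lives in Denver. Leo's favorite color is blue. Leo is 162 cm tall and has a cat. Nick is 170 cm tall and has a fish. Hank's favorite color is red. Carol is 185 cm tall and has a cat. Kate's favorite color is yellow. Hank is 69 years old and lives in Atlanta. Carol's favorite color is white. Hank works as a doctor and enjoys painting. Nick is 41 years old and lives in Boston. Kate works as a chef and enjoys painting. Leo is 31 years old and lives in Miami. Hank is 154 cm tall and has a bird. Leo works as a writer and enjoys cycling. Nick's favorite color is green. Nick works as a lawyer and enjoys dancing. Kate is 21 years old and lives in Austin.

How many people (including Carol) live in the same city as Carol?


Carol lives in Denver. Count = 1

1


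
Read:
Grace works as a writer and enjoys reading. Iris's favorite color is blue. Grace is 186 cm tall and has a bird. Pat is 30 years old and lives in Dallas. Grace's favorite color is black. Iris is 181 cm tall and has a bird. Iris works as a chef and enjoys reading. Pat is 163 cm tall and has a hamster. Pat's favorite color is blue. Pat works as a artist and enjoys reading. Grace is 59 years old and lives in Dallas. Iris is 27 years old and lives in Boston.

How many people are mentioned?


People: Grace, Iris, Pat. Count = 3

3


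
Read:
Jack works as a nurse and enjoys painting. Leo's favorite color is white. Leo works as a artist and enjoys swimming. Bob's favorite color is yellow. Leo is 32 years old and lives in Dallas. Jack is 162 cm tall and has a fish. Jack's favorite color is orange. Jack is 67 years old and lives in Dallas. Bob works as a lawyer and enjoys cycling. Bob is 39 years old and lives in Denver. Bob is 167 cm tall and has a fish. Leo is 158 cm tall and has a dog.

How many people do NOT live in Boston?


Not in Boston: 3

3


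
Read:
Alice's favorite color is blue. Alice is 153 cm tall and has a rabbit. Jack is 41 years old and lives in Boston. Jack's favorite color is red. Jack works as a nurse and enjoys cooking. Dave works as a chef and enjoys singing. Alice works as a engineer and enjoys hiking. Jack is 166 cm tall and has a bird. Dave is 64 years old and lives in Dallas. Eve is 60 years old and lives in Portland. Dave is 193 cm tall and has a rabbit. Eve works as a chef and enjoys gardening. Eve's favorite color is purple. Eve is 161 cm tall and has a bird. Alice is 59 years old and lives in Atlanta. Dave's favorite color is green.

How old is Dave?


Dave is 64 years old

64


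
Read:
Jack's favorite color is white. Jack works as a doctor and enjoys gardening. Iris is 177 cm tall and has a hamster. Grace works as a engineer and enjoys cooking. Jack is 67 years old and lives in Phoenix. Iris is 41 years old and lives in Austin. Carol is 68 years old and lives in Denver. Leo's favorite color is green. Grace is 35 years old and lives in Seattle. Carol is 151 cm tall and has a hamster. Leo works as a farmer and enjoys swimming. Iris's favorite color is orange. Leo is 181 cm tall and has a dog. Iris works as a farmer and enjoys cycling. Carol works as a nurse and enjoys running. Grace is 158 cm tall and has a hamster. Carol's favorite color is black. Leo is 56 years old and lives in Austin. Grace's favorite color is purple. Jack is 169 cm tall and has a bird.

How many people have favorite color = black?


Count: 1

1


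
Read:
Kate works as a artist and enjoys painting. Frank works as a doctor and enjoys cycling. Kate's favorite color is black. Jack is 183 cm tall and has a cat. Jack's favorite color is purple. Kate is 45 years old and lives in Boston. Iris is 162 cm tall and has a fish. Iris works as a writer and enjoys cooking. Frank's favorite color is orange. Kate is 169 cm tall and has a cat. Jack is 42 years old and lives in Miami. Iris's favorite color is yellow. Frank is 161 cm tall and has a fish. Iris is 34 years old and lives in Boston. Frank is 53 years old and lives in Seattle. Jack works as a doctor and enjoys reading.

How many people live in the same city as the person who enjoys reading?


Person with hobby reading is Jack, city Miami. Count = 1

1


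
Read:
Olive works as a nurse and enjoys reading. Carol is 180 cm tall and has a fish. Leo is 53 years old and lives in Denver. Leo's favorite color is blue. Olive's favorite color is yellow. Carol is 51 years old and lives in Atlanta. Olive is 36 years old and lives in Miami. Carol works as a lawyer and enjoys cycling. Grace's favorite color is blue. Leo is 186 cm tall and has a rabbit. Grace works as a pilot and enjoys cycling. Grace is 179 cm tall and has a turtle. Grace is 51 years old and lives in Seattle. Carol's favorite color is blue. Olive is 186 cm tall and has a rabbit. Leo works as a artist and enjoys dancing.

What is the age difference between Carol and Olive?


|51 - 36| = 15

15


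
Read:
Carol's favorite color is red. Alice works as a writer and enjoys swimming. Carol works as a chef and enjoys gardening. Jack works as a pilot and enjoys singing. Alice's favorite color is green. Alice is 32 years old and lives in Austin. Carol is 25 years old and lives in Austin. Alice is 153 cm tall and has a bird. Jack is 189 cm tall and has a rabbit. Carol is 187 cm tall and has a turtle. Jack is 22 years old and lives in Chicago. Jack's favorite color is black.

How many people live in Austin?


Count in Austin: 2

2


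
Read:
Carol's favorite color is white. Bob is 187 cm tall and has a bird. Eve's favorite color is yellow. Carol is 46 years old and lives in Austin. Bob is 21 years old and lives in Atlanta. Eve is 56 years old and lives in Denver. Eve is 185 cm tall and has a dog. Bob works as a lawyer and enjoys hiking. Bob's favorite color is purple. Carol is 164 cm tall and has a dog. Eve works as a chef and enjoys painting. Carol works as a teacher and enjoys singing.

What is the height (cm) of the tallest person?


Tallest: Bob at 187 cm

187


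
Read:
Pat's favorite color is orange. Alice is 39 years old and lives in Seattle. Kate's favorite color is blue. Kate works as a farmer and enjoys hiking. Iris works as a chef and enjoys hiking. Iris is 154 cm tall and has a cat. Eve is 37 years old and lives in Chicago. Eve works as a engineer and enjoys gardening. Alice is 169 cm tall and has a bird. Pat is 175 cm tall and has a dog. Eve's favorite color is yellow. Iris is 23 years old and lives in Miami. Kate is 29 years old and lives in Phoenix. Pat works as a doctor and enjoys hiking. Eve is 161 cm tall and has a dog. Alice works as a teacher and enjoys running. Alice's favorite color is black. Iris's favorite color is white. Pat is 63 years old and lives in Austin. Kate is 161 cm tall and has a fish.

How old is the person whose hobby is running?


Person with hobby=running is Alice, age 39

39


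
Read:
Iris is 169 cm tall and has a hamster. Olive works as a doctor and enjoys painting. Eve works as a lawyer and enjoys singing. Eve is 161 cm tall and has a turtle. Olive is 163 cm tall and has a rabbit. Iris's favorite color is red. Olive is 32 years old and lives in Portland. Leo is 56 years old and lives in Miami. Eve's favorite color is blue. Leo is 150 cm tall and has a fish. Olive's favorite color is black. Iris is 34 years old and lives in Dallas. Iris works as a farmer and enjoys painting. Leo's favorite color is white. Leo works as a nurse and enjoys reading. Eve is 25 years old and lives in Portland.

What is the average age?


Sum=147, n=4, avg=36.75

36.75


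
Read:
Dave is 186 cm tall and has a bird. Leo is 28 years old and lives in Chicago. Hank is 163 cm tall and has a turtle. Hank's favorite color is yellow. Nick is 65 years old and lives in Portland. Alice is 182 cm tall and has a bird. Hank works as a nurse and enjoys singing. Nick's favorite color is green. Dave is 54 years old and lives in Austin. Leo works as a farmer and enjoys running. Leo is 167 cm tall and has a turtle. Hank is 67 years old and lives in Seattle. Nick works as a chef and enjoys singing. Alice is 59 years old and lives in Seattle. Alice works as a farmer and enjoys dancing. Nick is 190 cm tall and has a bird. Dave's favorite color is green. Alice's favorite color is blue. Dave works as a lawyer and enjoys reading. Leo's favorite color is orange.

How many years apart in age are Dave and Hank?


54 vs 67, diff = 13

13


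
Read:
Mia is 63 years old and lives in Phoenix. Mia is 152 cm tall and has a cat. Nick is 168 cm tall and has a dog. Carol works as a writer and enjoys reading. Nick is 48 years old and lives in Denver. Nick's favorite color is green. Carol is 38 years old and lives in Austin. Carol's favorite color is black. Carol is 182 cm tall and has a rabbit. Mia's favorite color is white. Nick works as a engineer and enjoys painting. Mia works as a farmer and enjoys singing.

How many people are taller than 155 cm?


Taller than 155: 2

2


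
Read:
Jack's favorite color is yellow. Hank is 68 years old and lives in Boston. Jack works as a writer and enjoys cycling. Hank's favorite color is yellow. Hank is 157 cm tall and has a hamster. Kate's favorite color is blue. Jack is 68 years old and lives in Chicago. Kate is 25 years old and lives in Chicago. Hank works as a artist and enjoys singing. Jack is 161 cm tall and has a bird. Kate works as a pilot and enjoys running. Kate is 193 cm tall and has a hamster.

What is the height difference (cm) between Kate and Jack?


|193 - 161| = 32

32


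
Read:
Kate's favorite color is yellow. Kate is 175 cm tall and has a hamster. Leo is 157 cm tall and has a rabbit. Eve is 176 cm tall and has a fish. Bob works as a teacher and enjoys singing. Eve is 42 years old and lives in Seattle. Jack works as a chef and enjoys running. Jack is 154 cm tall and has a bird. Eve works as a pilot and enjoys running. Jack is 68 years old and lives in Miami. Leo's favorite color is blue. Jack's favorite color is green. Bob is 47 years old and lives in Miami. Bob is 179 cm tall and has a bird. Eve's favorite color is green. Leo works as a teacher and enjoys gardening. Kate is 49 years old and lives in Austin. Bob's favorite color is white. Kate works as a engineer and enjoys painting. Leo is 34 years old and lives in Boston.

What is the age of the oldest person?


Oldest: Jack at 68

68


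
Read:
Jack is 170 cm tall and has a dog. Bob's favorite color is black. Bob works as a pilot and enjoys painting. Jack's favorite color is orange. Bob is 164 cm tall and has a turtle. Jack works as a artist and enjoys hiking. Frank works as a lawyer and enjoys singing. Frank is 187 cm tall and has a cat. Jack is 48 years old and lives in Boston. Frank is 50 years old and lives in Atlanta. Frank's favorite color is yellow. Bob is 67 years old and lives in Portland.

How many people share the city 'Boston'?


Count: 1

1


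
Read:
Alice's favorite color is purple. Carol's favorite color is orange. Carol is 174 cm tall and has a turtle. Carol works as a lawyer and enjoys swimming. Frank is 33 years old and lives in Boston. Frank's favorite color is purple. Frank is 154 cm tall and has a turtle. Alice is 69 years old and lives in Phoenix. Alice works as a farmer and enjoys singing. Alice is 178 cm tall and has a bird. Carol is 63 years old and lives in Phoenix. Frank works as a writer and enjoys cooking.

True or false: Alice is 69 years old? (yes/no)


Alice is actually 69. yes

yes


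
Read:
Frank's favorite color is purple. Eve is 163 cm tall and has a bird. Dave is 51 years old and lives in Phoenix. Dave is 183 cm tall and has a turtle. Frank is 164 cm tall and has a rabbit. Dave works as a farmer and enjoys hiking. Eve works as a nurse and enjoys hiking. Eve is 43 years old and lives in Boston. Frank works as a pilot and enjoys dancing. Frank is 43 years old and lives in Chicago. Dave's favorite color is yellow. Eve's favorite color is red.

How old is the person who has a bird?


Person with bird is Eve, age 43

43


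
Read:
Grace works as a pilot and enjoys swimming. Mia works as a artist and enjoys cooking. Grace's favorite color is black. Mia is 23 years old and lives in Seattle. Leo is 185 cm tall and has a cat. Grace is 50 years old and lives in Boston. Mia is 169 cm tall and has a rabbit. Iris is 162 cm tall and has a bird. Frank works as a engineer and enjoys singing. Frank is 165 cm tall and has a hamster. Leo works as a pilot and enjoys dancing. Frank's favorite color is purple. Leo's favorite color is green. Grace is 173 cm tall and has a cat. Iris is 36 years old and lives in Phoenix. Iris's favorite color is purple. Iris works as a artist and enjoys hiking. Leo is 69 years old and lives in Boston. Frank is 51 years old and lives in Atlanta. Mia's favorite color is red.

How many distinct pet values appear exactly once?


Unique pet values: 3

3


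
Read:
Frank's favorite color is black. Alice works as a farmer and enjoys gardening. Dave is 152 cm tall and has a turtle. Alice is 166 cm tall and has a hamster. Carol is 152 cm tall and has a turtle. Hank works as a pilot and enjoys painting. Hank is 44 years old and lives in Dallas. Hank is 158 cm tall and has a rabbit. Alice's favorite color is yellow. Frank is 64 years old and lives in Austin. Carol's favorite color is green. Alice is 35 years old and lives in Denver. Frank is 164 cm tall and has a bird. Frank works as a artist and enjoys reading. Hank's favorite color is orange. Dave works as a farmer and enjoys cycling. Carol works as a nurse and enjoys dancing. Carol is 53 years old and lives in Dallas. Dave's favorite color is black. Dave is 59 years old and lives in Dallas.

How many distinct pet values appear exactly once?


Unique pet values: 3

3


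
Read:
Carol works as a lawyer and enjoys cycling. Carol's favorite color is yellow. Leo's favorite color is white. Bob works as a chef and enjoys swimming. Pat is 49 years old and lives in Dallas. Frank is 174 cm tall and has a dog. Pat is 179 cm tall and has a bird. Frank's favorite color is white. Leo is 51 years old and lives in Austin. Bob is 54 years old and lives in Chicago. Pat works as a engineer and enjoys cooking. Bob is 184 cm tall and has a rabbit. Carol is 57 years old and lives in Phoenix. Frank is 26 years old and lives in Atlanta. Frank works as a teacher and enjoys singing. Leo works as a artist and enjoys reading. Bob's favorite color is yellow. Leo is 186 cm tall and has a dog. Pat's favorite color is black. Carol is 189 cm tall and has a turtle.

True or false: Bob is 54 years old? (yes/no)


Bob is actually 54. yes

yes


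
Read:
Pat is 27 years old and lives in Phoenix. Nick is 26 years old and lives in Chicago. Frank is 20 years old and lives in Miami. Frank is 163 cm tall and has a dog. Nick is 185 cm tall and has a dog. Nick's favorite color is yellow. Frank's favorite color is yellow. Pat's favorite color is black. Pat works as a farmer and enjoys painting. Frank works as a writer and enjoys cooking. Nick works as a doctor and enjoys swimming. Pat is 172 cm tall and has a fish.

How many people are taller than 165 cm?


Taller than 165: 2

2


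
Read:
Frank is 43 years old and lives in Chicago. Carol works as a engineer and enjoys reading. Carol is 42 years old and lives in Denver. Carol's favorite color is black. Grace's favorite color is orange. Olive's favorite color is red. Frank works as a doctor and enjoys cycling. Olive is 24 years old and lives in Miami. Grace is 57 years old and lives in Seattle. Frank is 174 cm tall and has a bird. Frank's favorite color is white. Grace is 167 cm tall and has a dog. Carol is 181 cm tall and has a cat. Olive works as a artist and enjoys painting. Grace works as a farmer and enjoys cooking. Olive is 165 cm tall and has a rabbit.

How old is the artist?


The artist is Olive, age 24

24


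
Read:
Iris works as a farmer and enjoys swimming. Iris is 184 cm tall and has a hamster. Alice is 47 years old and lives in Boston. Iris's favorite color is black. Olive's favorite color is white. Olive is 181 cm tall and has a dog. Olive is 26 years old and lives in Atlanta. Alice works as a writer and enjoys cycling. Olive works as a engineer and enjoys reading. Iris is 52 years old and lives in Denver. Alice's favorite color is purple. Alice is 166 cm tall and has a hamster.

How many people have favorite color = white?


Count: 1

1


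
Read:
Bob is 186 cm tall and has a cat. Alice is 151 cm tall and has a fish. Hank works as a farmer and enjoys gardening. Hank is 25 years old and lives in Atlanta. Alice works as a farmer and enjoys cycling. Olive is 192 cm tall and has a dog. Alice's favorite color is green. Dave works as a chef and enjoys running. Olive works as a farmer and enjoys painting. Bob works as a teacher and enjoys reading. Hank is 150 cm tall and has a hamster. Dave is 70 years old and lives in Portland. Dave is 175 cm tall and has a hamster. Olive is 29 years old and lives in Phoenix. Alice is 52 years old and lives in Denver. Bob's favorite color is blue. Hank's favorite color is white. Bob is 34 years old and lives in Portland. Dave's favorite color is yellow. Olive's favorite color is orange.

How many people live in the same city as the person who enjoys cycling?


Person with hobby cycling is Alice, city Denver. Count = 1

1


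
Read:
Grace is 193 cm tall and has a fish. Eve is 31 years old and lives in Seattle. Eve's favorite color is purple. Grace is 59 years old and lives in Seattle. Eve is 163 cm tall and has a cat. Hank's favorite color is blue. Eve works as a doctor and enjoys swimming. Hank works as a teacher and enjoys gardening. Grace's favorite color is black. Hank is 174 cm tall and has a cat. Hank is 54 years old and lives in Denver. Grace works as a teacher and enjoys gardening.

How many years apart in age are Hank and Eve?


54 vs 31, diff = 23

23


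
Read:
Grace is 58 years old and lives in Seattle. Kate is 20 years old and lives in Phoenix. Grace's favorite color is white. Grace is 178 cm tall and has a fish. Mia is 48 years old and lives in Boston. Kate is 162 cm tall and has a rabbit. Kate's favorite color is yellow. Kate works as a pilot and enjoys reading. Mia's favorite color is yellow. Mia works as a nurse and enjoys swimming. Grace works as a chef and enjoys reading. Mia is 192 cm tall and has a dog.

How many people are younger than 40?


Filter: 1

1


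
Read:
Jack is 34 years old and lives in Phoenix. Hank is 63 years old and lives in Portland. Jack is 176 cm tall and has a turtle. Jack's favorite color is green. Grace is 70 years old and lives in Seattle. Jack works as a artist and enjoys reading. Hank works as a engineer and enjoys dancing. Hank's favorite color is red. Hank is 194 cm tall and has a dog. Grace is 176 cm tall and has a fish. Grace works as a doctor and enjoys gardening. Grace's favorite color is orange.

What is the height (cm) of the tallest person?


Tallest: Hank at 194 cm

194


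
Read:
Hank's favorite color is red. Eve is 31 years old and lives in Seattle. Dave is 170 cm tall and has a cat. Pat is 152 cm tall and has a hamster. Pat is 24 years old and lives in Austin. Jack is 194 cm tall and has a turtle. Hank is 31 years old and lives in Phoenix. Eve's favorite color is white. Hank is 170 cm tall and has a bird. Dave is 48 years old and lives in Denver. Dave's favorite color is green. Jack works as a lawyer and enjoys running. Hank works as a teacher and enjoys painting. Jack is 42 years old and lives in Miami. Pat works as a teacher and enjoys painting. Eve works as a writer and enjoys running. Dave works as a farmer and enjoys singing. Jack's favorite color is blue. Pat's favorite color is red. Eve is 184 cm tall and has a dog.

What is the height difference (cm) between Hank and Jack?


|170 - 194| = 24

24
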